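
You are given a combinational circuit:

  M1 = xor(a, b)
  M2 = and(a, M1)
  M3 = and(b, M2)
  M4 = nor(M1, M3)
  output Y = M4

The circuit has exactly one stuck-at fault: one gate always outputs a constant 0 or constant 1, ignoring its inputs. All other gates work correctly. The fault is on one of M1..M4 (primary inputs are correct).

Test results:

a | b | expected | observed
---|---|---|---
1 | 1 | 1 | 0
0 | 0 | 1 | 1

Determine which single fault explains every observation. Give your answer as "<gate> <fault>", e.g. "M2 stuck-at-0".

Fault-free values for test 1 (a=1, b=1): M1=0, M2=0, M3=0, M4=1, giving Y=1. Observed 0.
Test 1: faults giving observed 0 are {M1 stuck-at-1, M2 stuck-at-1, M3 stuck-at-1, M4 stuck-at-0}.
Test 2 (a=0, b=0): fault-free M1=0, M2=0, M3=0, M4=1 → 1; observed 1. Eliminates M1 stuck-at-1, M3 stuck-at-1, M4 stuck-at-0.
Only M2 stuck-at-1 is consistent with every test.

M2 stuck-at-1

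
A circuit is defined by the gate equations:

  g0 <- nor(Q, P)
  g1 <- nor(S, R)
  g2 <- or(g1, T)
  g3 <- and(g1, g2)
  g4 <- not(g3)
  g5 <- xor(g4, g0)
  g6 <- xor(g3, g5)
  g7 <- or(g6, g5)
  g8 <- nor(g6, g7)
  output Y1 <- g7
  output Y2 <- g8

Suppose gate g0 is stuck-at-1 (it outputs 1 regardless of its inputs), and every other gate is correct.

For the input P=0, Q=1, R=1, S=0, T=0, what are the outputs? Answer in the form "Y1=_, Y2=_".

Propagate with g0 forced: g0=1 [stuck-at-1], g1=0, g2=0, g3=0, g4=1, g5=0, g6=0, g7=0, g8=1.
So the outputs are Y1=0, Y2=1. (Without the fault they would be Y1=1, Y2=0.)

Y1=0, Y2=1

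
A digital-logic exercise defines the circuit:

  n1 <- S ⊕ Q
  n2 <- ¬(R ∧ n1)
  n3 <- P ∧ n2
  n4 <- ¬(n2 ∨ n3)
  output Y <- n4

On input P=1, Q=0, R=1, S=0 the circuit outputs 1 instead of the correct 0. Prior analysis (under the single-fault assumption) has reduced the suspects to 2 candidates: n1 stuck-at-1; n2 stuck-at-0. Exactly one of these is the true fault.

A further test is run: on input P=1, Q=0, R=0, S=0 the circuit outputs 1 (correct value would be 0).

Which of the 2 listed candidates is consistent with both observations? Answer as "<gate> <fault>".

Evaluate each candidate on input P=1, Q=0, R=0, S=0:
  n1 stuck-at-1: n1=1 [stuck-at-1], n2=1, n3=1, n4=0 → 0 — eliminated
  n2 stuck-at-0: n1=0, n2=0 [stuck-at-0], n3=0, n4=1 → 1 — matches
Only n2 stuck-at-0 reproduces the observed 1.

n2 stuck-at-0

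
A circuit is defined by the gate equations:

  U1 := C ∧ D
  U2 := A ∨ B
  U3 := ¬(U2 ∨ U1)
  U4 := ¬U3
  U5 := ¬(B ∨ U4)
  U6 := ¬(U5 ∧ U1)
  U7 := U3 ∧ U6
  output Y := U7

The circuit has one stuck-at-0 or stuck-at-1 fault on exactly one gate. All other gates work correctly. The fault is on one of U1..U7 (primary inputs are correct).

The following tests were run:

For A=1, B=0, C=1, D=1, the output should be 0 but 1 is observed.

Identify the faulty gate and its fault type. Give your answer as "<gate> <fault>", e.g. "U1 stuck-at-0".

Fault-free values for test 1 (A=1, B=0, C=1, D=1): U1=1, U2=1, U3=0, U4=1, U5=0, U6=1, U7=0, giving Y=0. Observed 1.
Test 1: faults giving observed 1 are {U7 stuck-at-1}.
Only U7 stuck-at-1 is consistent with every test.

U7 stuck-at-1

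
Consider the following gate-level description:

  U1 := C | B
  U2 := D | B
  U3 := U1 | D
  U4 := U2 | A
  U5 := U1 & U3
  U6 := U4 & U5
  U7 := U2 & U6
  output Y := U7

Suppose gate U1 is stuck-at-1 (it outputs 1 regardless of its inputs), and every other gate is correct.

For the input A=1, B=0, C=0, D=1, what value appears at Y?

Propagate with U1 forced: U1=1 [stuck-at-1], U2=1, U3=1, U4=1, U5=1, U6=1, U7=1.
So Y = 1. (Without the fault it would be 0.)

1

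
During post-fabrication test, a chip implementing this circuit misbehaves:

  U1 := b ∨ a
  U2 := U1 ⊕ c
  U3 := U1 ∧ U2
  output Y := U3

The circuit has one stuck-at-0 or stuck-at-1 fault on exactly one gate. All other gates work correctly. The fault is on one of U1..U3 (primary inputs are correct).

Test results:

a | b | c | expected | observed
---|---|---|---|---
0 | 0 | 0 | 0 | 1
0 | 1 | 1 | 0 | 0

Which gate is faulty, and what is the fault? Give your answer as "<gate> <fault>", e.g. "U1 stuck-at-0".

Fault-free values for test 1 (a=0, b=0, c=0): U1=0, U2=0, U3=0, giving Y=0. Observed 1.
Test 1: faults giving observed 1 are {U1 stuck-at-1, U3 stuck-at-1}.
Test 2 (a=0, b=1, c=1): fault-free U1=1, U2=0, U3=0 → 0; observed 0. Eliminates U3 stuck-at-1.
Only U1 stuck-at-1 is consistent with every test.

U1 stuck-at-1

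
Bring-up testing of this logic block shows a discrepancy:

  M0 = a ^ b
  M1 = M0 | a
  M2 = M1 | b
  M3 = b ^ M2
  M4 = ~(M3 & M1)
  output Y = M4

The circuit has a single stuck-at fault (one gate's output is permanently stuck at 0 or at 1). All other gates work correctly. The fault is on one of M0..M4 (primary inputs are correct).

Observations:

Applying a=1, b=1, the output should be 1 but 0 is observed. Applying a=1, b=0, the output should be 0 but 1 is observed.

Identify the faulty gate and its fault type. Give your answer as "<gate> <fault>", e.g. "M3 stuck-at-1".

M2 stuck-at-0

Fault-free values for test 1 (a=1, b=1): M0=0, M1=1, M2=1, M3=0, M4=1, giving Y=1. Observed 0.
Test 1: faults giving observed 0 are {M2 stuck-at-0, M3 stuck-at-1, M4 stuck-at-0}.
Test 2 (a=1, b=0): fault-free M0=1, M1=1, M2=1, M3=1, M4=0 → 0; observed 1. Eliminates M3 stuck-at-1, M4 stuck-at-0.
Only M2 stuck-at-0 is consistent with every test.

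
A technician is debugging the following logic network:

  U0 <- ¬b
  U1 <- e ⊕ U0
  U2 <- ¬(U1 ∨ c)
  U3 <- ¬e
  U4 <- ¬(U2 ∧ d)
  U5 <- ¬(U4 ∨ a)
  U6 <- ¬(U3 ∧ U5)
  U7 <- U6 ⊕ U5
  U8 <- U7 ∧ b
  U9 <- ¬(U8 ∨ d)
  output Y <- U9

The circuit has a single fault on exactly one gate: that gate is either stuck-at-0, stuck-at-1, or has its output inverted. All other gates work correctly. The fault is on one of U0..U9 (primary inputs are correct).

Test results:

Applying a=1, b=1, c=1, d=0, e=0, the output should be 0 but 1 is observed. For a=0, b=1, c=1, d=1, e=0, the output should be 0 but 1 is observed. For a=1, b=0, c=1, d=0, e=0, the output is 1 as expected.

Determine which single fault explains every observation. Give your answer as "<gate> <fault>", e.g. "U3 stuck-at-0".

Fault-free values for test 1 (a=1, b=1, c=1, d=0, e=0): U0=0, U1=0, U2=0, U3=1, U4=1, U5=0, U6=1, U7=1, U8=1, U9=0, giving Y=0. Observed 1.
Test 1: faults giving observed 1 are {U6 stuck-at-0, U6 inverted output, U7 stuck-at-0, U7 inverted output, U8 stuck-at-0, U8 inverted output, U9 stuck-at-1, U9 inverted output}.
Test 2 (a=0, b=1, c=1, d=1, e=0): fault-free U0=0, U1=0, U2=0, U3=1, U4=1, U5=0, U6=1, U7=1, U8=1, U9=0 → 0; observed 1. Eliminates U6 stuck-at-0, U6 inverted output, U7 stuck-at-0, U7 inverted output, U8 stuck-at-0, U8 inverted output.
Test 3 (a=1, b=0, c=1, d=0, e=0): fault-free U0=1, U1=1, U2=0, U3=1, U4=1, U5=0, U6=1, U7=1, U8=0, U9=1 → 1; observed 1. Eliminates U9 inverted output.
Only U9 stuck-at-1 is consistent with every test.

U9 stuck-at-1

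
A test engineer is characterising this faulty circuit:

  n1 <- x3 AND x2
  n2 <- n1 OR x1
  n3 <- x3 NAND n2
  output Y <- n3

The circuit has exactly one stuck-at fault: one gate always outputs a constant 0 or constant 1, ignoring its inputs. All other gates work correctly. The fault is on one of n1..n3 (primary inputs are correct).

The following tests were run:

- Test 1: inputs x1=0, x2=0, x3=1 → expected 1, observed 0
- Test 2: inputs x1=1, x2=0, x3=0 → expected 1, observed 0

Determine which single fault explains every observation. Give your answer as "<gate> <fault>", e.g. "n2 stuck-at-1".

n3 stuck-at-0

Fault-free values for test 1 (x1=0, x2=0, x3=1): n1=0, n2=0, n3=1, giving Y=1. Observed 0.
Test 1: faults giving observed 0 are {n1 stuck-at-1, n2 stuck-at-1, n3 stuck-at-0}.
Test 2 (x1=1, x2=0, x3=0): fault-free n1=0, n2=1, n3=1 → 1; observed 0. Eliminates n1 stuck-at-1, n2 stuck-at-1.
Only n3 stuck-at-0 is consistent with every test.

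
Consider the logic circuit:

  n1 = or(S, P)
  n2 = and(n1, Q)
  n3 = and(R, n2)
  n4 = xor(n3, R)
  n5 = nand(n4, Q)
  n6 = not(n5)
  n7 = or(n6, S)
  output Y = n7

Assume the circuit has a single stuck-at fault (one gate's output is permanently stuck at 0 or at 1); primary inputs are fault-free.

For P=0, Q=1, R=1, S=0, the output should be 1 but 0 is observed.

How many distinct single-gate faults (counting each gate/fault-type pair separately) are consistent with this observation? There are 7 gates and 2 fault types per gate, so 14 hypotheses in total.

7

Fault-free: n1=0, n2=0, n3=0, n4=1, n5=0, n6=1, n7=1 → 1. Observed 0.
  n1 stuck-at-0: output 1 ✗
  n1 stuck-at-1: output 0 ✓
  n2 stuck-at-0: output 1 ✗
  n2 stuck-at-1: output 0 ✓
  n3 stuck-at-0: output 1 ✗
  n3 stuck-at-1: output 0 ✓
  n4 stuck-at-0: output 0 ✓
  n4 stuck-at-1: output 1 ✗
  n5 stuck-at-0: output 1 ✗
  n5 stuck-at-1: output 0 ✓
  n6 stuck-at-0: output 0 ✓
  n6 stuck-at-1: output 1 ✗
  n7 stuck-at-0: output 0 ✓
  n7 stuck-at-1: output 1 ✗
Consistent faults: {n1 stuck-at-1, n2 stuck-at-1, n3 stuck-at-1, n4 stuck-at-0, n5 stuck-at-1, n6 stuck-at-0, n7 stuck-at-0} — 7 in all.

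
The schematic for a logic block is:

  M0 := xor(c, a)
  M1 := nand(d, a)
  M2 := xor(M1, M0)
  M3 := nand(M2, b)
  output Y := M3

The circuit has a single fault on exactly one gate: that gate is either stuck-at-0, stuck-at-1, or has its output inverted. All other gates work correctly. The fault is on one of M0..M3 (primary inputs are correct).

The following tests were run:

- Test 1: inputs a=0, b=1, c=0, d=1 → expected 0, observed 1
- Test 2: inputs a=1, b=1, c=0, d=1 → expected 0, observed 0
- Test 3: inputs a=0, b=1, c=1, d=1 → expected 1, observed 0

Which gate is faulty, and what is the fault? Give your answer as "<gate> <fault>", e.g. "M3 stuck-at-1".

M1 stuck-at-0

Fault-free values for test 1 (a=0, b=1, c=0, d=1): M0=0, M1=1, M2=1, M3=0, giving Y=0. Observed 1.
Test 1: faults giving observed 1 are {M0 stuck-at-1, M0 inverted output, M1 stuck-at-0, M1 inverted output, M2 stuck-at-0, M2 inverted output, M3 stuck-at-1, M3 inverted output}.
Test 2 (a=1, b=1, c=0, d=1): fault-free M0=1, M1=0, M2=1, M3=0 → 0; observed 0. Eliminates M0 inverted output, M1 inverted output, M2 stuck-at-0, M2 inverted output, M3 stuck-at-1, M3 inverted output.
Test 3 (a=0, b=1, c=1, d=1): fault-free M0=1, M1=1, M2=0, M3=1 → 1; observed 0. Eliminates M0 stuck-at-1.
Only M1 stuck-at-0 is consistent with every test.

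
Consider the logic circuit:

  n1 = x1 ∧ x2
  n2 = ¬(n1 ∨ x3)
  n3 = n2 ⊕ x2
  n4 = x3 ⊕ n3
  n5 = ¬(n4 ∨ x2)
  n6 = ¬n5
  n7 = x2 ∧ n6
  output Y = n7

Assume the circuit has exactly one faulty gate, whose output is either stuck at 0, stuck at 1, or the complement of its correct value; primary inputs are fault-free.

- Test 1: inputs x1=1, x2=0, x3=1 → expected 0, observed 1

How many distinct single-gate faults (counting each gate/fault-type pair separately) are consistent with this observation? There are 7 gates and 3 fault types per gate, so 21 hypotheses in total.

Fault-free: n1=0, n2=0, n3=0, n4=1, n5=0, n6=1, n7=0 → 0. Observed 1.
  n1: none of the 3 fault types match ✗
  n2: none of the 3 fault types match ✗
  n3: none of the 3 fault types match ✗
  n4: none of the 3 fault types match ✗
  n5: none of the 3 fault types match ✗
  n6: none of the 3 fault types match ✗
  n7: stuck-at-1, inverted output ✓; others ✗
Consistent faults: {n7 stuck-at-1, n7 inverted output} — 2 in all.

2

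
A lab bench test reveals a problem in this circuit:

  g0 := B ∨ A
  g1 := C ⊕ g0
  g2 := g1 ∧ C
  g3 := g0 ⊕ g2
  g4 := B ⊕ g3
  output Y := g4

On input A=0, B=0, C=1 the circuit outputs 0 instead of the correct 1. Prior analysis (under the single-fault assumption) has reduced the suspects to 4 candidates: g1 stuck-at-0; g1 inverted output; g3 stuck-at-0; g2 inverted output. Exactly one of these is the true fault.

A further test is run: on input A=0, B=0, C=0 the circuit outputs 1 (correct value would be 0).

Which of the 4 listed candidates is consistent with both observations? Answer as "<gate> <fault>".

Evaluate each candidate on input A=0, B=0, C=0:
  g1 stuck-at-0: g0=0, g1=0 [stuck-at-0], g2=0, g3=0, g4=0 → 0 — eliminated
  g1 inverted output: g0=0, g1=1 [inverted output], g2=0, g3=0, g4=0 → 0 — eliminated
  g3 stuck-at-0: g0=0, g1=0, g2=0, g3=0 [stuck-at-0], g4=0 → 0 — eliminated
  g2 inverted output: g0=0, g1=0, g2=1 [inverted output], g3=1, g4=1 → 1 — matches
Only g2 inverted output reproduces the observed 1.

g2 inverted output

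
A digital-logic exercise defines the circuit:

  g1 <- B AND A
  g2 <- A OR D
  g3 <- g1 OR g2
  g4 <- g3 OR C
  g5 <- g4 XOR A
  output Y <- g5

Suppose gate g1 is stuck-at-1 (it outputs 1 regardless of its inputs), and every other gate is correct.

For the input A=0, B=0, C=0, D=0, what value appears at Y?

1

Propagate with g1 forced: g1=1 [stuck-at-1], g2=0, g3=1, g4=1, g5=1.
So Y = 1. (Without the fault it would be 0.)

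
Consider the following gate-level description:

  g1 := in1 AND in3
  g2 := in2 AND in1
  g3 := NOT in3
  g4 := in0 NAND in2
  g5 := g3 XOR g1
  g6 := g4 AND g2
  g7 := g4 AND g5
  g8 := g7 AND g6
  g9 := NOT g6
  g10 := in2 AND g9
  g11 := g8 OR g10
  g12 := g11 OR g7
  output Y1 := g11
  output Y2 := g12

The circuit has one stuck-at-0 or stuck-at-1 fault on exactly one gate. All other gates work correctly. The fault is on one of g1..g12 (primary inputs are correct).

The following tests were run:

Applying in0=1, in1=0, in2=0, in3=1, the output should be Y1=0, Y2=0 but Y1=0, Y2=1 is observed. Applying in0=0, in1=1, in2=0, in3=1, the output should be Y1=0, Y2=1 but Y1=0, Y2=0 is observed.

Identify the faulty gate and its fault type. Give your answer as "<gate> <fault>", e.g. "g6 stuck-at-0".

Fault-free values for test 1 (in0=1, in1=0, in2=0, in3=1): g1=0, g2=0, g3=0, g4=1, g5=0, g6=0, g7=0, g8=0, g9=1, g10=0, g11=0, g12=0, giving Y1=0, Y2=0. Observed Y1=0, Y2=1.
Test 1: faults giving observed Y1=0, Y2=1 are {g1 stuck-at-1, g3 stuck-at-1, g5 stuck-at-1, g7 stuck-at-1, g12 stuck-at-1}.
Test 2 (in0=0, in1=1, in2=0, in3=1): fault-free g1=1, g2=0, g3=0, g4=1, g5=1, g6=0, g7=1, g8=0, g9=1, g10=0, g11=0, g12=1 → Y1=0, Y2=1; observed Y1=0, Y2=0. Eliminates g1 stuck-at-1, g5 stuck-at-1, g7 stuck-at-1, g12 stuck-at-1.
Only g3 stuck-at-1 is consistent with every test.

g3 stuck-at-1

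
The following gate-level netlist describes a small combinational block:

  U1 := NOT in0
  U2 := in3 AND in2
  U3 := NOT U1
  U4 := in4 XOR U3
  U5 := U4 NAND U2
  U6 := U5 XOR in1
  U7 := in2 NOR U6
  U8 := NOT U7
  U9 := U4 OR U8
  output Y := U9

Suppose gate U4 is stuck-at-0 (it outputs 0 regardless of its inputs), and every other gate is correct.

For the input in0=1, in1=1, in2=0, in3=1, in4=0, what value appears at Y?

0

Propagate with U4 forced: U1=0, U2=0, U3=1, U4=0 [stuck-at-0], U5=1, U6=0, U7=1, U8=0, U9=0.
So Y = 0. (Without the fault it would be 1.)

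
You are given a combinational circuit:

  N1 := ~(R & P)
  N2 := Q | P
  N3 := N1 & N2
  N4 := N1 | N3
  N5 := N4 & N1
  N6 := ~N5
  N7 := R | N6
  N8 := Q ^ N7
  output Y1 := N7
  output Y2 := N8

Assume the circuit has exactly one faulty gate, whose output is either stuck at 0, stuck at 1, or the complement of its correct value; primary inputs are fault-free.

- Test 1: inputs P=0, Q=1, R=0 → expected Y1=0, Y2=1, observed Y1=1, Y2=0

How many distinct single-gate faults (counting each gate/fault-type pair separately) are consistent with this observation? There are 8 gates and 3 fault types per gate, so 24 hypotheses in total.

10

Fault-free: N1=1, N2=1, N3=1, N4=1, N5=1, N6=0, N7=0, N8=1 → Y1=0, Y2=1. Observed Y1=1, Y2=0.
  N1: stuck-at-0, inverted output ✓; others ✗
  N2: none of the 3 fault types match ✗
  N3: none of the 3 fault types match ✗
  N4: stuck-at-0, inverted output ✓; others ✗
  N5: stuck-at-0, inverted output ✓; others ✗
  N6: stuck-at-1, inverted output ✓; others ✗
  N7: stuck-at-1, inverted output ✓; others ✗
  N8: none of the 3 fault types match ✗
Consistent faults: {N1 stuck-at-0, N1 inverted output, N4 stuck-at-0, N4 inverted output, N5 stuck-at-0, N5 inverted output, N6 stuck-at-1, N6 inverted output, N7 stuck-at-1, N7 inverted output} — 10 in all.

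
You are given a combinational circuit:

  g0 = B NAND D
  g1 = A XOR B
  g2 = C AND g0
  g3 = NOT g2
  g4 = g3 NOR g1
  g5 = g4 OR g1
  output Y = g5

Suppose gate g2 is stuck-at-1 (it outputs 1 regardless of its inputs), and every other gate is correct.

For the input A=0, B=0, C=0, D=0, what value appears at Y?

1

Propagate with g2 forced: g0=1, g1=0, g2=1 [stuck-at-1], g3=0, g4=1, g5=1.
So Y = 1. (Without the fault it would be 0.)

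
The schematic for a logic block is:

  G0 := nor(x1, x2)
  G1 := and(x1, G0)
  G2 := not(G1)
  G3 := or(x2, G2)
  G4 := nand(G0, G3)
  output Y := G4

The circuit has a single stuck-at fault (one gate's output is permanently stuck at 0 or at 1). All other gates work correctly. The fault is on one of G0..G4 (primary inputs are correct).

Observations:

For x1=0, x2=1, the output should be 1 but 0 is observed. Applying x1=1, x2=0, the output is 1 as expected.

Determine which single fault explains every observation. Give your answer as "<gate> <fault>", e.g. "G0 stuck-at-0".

G0 stuck-at-1

Fault-free values for test 1 (x1=0, x2=1): G0=0, G1=0, G2=1, G3=1, G4=1, giving Y=1. Observed 0.
Test 1: faults giving observed 0 are {G0 stuck-at-1, G4 stuck-at-0}.
Test 2 (x1=1, x2=0): fault-free G0=0, G1=0, G2=1, G3=1, G4=1 → 1; observed 1. Eliminates G4 stuck-at-0.
Only G0 stuck-at-1 is consistent with every test.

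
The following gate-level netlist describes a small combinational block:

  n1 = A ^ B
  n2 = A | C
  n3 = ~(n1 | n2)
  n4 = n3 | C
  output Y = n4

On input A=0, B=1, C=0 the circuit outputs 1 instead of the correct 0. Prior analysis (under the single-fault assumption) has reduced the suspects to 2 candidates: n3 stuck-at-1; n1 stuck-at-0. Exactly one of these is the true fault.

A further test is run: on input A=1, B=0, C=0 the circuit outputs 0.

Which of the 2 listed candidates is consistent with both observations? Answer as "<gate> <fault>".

Evaluate each candidate on input A=1, B=0, C=0:
  n3 stuck-at-1: n1=1, n2=1, n3=1 [stuck-at-1], n4=1 → 1 — eliminated
  n1 stuck-at-0: n1=0 [stuck-at-0], n2=1, n3=0, n4=0 → 0 — matches
Only n1 stuck-at-0 reproduces the observed 0.

n1 stuck-at-0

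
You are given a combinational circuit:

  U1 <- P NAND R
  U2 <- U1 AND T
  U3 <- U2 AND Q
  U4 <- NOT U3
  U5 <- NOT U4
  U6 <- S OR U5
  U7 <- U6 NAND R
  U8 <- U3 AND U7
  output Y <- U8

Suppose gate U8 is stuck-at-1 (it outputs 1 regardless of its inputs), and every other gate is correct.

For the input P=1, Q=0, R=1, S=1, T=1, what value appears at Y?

Propagate with U8 forced: U1=0, U2=0, U3=0, U4=1, U5=0, U6=1, U7=0, U8=1 [stuck-at-1].
So Y = 1. (Without the fault it would be 0.)

1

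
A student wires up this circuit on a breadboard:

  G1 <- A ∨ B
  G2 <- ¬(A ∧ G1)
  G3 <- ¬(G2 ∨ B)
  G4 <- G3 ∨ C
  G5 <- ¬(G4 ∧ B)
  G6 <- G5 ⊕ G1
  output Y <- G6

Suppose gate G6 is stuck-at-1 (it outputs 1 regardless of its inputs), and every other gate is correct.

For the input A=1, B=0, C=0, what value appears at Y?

Propagate with G6 forced: G1=1, G2=0, G3=1, G4=1, G5=1, G6=1 [stuck-at-1].
So Y = 1. (Without the fault it would be 0.)

1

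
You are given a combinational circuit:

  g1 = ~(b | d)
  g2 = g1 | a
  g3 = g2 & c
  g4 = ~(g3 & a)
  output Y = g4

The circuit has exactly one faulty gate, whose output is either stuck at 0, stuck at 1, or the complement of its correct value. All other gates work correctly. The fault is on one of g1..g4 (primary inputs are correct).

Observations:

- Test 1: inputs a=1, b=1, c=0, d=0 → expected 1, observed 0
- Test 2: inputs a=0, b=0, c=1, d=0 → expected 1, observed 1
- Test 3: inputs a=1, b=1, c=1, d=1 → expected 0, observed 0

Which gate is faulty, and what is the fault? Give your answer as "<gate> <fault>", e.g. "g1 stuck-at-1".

Fault-free values for test 1 (a=1, b=1, c=0, d=0): g1=0, g2=1, g3=0, g4=1, giving Y=1. Observed 0.
Test 1: faults giving observed 0 are {g3 stuck-at-1, g3 inverted output, g4 stuck-at-0, g4 inverted output}.
Test 2 (a=0, b=0, c=1, d=0): fault-free g1=1, g2=1, g3=1, g4=1 → 1; observed 1. Eliminates g4 stuck-at-0, g4 inverted output.
Test 3 (a=1, b=1, c=1, d=1): fault-free g1=0, g2=1, g3=1, g4=0 → 0; observed 0. Eliminates g3 inverted output.
Only g3 stuck-at-1 is consistent with every test.

g3 stuck-at-1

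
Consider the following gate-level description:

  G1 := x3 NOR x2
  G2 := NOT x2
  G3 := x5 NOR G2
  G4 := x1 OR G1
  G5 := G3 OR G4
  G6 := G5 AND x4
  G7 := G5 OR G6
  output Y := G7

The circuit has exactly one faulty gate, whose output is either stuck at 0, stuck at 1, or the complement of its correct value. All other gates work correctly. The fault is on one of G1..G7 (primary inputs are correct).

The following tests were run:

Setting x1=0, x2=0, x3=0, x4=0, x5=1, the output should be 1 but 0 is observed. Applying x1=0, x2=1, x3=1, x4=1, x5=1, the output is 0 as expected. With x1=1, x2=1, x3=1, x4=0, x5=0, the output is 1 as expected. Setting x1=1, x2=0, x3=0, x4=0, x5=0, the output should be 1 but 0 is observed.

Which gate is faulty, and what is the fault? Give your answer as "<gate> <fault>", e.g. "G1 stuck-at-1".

Fault-free values for test 1 (x1=0, x2=0, x3=0, x4=0, x5=1): G1=1, G2=1, G3=0, G4=1, G5=1, G6=0, G7=1, giving Y=1. Observed 0.
Test 1: faults giving observed 0 are {G1 stuck-at-0, G1 inverted output, G4 stuck-at-0, G4 inverted output, G5 stuck-at-0, G5 inverted output, G7 stuck-at-0, G7 inverted output}.
Test 2 (x1=0, x2=1, x3=1, x4=1, x5=1): fault-free G1=0, G2=0, G3=0, G4=0, G5=0, G6=0, G7=0 → 0; observed 0. Eliminates G1 inverted output, G4 inverted output, G5 inverted output, G7 inverted output.
Test 3 (x1=1, x2=1, x3=1, x4=0, x5=0): fault-free G1=0, G2=0, G3=1, G4=1, G5=1, G6=0, G7=1 → 1; observed 1. Eliminates G5 stuck-at-0, G7 stuck-at-0.
Test 4 (x1=1, x2=0, x3=0, x4=0, x5=0): fault-free G1=1, G2=1, G3=0, G4=1, G5=1, G6=0, G7=1 → 1; observed 0. Eliminates G1 stuck-at-0.
Only G4 stuck-at-0 is consistent with every test.

G4 stuck-at-0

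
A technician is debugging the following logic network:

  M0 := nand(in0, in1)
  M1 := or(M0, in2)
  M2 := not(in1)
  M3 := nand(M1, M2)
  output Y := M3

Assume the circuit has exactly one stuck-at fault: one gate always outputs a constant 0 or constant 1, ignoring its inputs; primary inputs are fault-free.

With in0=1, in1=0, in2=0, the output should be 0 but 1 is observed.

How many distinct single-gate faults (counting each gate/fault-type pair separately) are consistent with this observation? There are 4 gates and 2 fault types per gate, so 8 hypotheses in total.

4

Fault-free: M0=1, M1=1, M2=1, M3=0 → 0. Observed 1.
  M0 stuck-at-0: output 1 ✓
  M0 stuck-at-1: output 0 ✗
  M1 stuck-at-0: output 1 ✓
  M1 stuck-at-1: output 0 ✗
  M2 stuck-at-0: output 1 ✓
  M2 stuck-at-1: output 0 ✗
  M3 stuck-at-0: output 0 ✗
  M3 stuck-at-1: output 1 ✓
Consistent faults: {M0 stuck-at-0, M1 stuck-at-0, M2 stuck-at-0, M3 stuck-at-1} — 4 in all.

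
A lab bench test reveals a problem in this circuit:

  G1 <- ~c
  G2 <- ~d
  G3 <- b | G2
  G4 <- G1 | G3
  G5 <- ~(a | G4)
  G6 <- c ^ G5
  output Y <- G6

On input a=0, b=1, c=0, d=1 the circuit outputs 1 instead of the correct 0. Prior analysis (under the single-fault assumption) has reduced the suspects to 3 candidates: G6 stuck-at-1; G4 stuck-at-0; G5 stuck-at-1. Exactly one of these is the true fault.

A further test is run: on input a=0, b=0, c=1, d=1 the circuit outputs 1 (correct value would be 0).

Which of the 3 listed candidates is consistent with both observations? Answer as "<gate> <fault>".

Evaluate each candidate on input a=0, b=0, c=1, d=1:
  G6 stuck-at-1: G1=0, G2=0, G3=0, G4=0, G5=1, G6=1 [stuck-at-1] → 1 — matches
  G4 stuck-at-0: G1=0, G2=0, G3=0, G4=0 [stuck-at-0], G5=1, G6=0 → 0 — eliminated
  G5 stuck-at-1: G1=0, G2=0, G3=0, G4=0, G5=1 [stuck-at-1], G6=0 → 0 — eliminated
Only G6 stuck-at-1 reproduces the observed 1.

G6 stuck-at-1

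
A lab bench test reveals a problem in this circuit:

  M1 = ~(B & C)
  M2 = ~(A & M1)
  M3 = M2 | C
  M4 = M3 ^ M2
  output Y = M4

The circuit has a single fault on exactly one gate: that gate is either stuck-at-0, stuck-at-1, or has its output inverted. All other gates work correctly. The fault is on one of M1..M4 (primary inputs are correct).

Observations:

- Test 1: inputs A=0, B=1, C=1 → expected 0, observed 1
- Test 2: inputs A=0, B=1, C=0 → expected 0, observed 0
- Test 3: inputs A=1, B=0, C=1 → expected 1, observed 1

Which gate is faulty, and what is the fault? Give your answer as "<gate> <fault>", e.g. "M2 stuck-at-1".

M2 stuck-at-0

Fault-free values for test 1 (A=0, B=1, C=1): M1=0, M2=1, M3=1, M4=0, giving Y=0. Observed 1.
Test 1: faults giving observed 1 are {M2 stuck-at-0, M2 inverted output, M3 stuck-at-0, M3 inverted output, M4 stuck-at-1, M4 inverted output}.
Test 2 (A=0, B=1, C=0): fault-free M1=1, M2=1, M3=1, M4=0 → 0; observed 0. Eliminates M3 stuck-at-0, M3 inverted output, M4 stuck-at-1, M4 inverted output.
Test 3 (A=1, B=0, C=1): fault-free M1=1, M2=0, M3=1, M4=1 → 1; observed 1. Eliminates M2 inverted output.
Only M2 stuck-at-0 is consistent with every test.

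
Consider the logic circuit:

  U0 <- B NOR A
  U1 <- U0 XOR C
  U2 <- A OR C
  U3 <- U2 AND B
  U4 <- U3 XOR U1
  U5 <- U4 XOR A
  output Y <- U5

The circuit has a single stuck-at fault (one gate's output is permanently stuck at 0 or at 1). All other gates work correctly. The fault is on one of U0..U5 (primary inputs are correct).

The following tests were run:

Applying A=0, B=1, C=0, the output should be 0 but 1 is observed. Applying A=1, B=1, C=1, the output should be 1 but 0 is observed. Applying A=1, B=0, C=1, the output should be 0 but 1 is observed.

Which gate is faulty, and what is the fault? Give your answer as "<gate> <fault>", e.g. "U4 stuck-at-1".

Fault-free values for test 1 (A=0, B=1, C=0): U0=0, U1=0, U2=0, U3=0, U4=0, U5=0, giving Y=0. Observed 1.
Test 1: faults giving observed 1 are {U0 stuck-at-1, U1 stuck-at-1, U2 stuck-at-1, U3 stuck-at-1, U4 stuck-at-1, U5 stuck-at-1}.
Test 2 (A=1, B=1, C=1): fault-free U0=0, U1=1, U2=1, U3=1, U4=0, U5=1 → 1; observed 0. Eliminates U1 stuck-at-1, U2 stuck-at-1, U3 stuck-at-1, U5 stuck-at-1.
Test 3 (A=1, B=0, C=1): fault-free U0=0, U1=1, U2=1, U3=0, U4=1, U5=0 → 0; observed 1. Eliminates U4 stuck-at-1.
Only U0 stuck-at-1 is consistent with every test.

U0 stuck-at-1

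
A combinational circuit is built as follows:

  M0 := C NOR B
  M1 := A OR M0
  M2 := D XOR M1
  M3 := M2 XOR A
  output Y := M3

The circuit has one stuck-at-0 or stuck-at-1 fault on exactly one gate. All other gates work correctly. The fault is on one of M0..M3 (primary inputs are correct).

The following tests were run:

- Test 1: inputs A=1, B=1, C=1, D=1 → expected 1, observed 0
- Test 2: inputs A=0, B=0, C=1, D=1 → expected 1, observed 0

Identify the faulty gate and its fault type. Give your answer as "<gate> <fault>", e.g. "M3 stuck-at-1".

Fault-free values for test 1 (A=1, B=1, C=1, D=1): M0=0, M1=1, M2=0, M3=1, giving Y=1. Observed 0.
Test 1: faults giving observed 0 are {M1 stuck-at-0, M2 stuck-at-1, M3 stuck-at-0}.
Test 2 (A=0, B=0, C=1, D=1): fault-free M0=0, M1=0, M2=1, M3=1 → 1; observed 0. Eliminates M1 stuck-at-0, M2 stuck-at-1.
Only M3 stuck-at-0 is consistent with every test.

M3 stuck-at-0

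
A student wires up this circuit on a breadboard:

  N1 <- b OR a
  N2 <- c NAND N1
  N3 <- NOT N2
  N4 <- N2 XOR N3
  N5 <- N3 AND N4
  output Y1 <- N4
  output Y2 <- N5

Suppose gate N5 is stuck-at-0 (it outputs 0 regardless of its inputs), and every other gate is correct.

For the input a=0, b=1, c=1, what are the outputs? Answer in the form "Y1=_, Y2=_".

Y1=1, Y2=0

Propagate with N5 forced: N1=1, N2=0, N3=1, N4=1, N5=0 [stuck-at-0].
So the outputs are Y1=1, Y2=0. (Without the fault they would be Y1=1, Y2=1.)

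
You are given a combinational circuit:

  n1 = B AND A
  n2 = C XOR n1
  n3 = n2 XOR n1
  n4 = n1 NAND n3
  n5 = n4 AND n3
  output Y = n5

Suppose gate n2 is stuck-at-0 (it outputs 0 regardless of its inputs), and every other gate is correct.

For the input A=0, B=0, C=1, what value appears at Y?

0

Propagate with n2 forced: n1=0, n2=0 [stuck-at-0], n3=0, n4=1, n5=0.
So Y = 0. (Without the fault it would be 1.)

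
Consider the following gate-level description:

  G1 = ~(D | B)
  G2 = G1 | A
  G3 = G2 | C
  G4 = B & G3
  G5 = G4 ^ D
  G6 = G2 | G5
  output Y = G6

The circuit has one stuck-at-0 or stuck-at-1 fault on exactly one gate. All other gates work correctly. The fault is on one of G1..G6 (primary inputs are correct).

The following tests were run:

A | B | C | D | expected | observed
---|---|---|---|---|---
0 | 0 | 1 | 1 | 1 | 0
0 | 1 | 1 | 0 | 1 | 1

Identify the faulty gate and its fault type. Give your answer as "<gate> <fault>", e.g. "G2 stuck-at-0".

Fault-free values for test 1 (A=0, B=0, C=1, D=1): G1=0, G2=0, G3=1, G4=0, G5=1, G6=1, giving Y=1. Observed 0.
Test 1: faults giving observed 0 are {G4 stuck-at-1, G5 stuck-at-0, G6 stuck-at-0}.
Test 2 (A=0, B=1, C=1, D=0): fault-free G1=0, G2=0, G3=1, G4=1, G5=1, G6=1 → 1; observed 1. Eliminates G5 stuck-at-0, G6 stuck-at-0.
Only G4 stuck-at-1 is consistent with every test.

G4 stuck-at-1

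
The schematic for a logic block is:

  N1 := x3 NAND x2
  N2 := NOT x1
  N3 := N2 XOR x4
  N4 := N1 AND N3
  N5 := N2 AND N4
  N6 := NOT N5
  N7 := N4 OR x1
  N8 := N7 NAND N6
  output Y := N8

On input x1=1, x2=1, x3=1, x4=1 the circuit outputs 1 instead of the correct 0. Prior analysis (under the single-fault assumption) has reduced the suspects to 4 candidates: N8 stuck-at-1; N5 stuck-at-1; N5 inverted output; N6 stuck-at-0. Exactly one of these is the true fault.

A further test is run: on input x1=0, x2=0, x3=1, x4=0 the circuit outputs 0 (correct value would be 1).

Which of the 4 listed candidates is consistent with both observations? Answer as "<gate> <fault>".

Evaluate each candidate on input x1=0, x2=0, x3=1, x4=0:
  N8 stuck-at-1: N1=1, N2=1, N3=1, N4=1, N5=1, N6=0, N7=1, N8=1 [stuck-at-1] → 1 — eliminated
  N5 stuck-at-1: N1=1, N2=1, N3=1, N4=1, N5=1 [stuck-at-1], N6=0, N7=1, N8=1 → 1 — eliminated
  N5 inverted output: N1=1, N2=1, N3=1, N4=1, N5=0 [inverted output], N6=1, N7=1, N8=0 → 0 — matches
  N6 stuck-at-0: N1=1, N2=1, N3=1, N4=1, N5=1, N6=0 [stuck-at-0], N7=1, N8=1 → 1 — eliminated
Only N5 inverted output reproduces the observed 0.

N5 inverted output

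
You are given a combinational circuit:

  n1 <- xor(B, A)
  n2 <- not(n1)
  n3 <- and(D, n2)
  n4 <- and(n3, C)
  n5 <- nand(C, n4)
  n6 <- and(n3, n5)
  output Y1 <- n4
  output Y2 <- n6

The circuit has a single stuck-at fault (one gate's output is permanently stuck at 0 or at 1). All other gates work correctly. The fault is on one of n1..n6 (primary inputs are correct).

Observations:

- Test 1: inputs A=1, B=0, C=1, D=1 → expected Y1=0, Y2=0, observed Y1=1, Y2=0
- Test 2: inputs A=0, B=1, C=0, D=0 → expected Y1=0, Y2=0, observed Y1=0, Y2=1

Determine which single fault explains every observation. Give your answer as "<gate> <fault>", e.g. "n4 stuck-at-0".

n3 stuck-at-1

Fault-free values for test 1 (A=1, B=0, C=1, D=1): n1=1, n2=0, n3=0, n4=0, n5=1, n6=0, giving Y1=0, Y2=0. Observed Y1=1, Y2=0.
Test 1: faults giving observed Y1=1, Y2=0 are {n1 stuck-at-0, n2 stuck-at-1, n3 stuck-at-1, n4 stuck-at-1}.
Test 2 (A=0, B=1, C=0, D=0): fault-free n1=1, n2=0, n3=0, n4=0, n5=1, n6=0 → Y1=0, Y2=0; observed Y1=0, Y2=1. Eliminates n1 stuck-at-0, n2 stuck-at-1, n4 stuck-at-1.
Only n3 stuck-at-1 is consistent with every test.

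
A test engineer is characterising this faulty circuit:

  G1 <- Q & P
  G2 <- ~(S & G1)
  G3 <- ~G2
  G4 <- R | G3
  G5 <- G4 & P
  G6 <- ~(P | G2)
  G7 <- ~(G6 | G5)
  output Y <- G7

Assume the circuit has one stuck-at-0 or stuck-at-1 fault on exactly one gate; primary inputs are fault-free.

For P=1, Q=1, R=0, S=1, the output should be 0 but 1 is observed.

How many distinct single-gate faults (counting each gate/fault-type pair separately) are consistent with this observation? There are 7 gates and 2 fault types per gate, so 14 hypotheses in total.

6

Fault-free: G1=1, G2=0, G3=1, G4=1, G5=1, G6=0, G7=0 → 0. Observed 1.
  G1 stuck-at-0: output 1 ✓
  G1 stuck-at-1: output 0 ✗
  G2 stuck-at-0: output 0 ✗
  G2 stuck-at-1: output 1 ✓
  G3 stuck-at-0: output 1 ✓
  G3 stuck-at-1: output 0 ✗
  G4 stuck-at-0: output 1 ✓
  G4 stuck-at-1: output 0 ✗
  G5 stuck-at-0: output 1 ✓
  G5 stuck-at-1: output 0 ✗
  G6 stuck-at-0: output 0 ✗
  G6 stuck-at-1: output 0 ✗
  G7 stuck-at-0: output 0 ✗
  G7 stuck-at-1: output 1 ✓
Consistent faults: {G1 stuck-at-0, G2 stuck-at-1, G3 stuck-at-0, G4 stuck-at-0, G5 stuck-at-0, G7 stuck-at-1} — 6 in all.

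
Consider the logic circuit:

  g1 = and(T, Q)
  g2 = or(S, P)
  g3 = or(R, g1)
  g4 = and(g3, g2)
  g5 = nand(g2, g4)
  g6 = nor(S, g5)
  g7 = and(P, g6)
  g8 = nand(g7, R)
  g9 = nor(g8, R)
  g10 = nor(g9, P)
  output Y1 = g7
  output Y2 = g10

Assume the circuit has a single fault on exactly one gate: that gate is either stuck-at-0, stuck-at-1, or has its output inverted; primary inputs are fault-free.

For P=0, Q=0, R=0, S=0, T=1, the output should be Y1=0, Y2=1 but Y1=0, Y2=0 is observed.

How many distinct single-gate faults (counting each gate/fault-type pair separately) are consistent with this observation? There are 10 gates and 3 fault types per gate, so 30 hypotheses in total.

6

Fault-free: g1=0, g2=0, g3=0, g4=0, g5=1, g6=0, g7=0, g8=1, g9=0, g10=1 → Y1=0, Y2=1. Observed Y1=0, Y2=0.
  g1: none of the 3 fault types match ✗
  g2: none of the 3 fault types match ✗
  g3: none of the 3 fault types match ✗
  g4: none of the 3 fault types match ✗
  g5: none of the 3 fault types match ✗
  g6: none of the 3 fault types match ✗
  g7: none of the 3 fault types match ✗
  g8: stuck-at-0, inverted output ✓; others ✗
  g9: stuck-at-1, inverted output ✓; others ✗
  g10: stuck-at-0, inverted output ✓; others ✗
Consistent faults: {g8 stuck-at-0, g8 inverted output, g9 stuck-at-1, g9 inverted output, g10 stuck-at-0, g10 inverted output} — 6 in all.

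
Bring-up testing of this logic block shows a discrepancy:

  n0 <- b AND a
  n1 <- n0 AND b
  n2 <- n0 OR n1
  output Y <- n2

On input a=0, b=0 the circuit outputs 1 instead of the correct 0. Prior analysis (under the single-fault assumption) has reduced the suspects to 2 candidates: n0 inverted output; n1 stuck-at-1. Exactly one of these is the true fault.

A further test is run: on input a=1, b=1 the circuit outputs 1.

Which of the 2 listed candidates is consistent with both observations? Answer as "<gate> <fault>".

Evaluate each candidate on input a=1, b=1:
  n0 inverted output: n0=0 [inverted output], n1=0, n2=0 → 0 — eliminated
  n1 stuck-at-1: n0=1, n1=1 [stuck-at-1], n2=1 → 1 — matches
Only n1 stuck-at-1 reproduces the observed 1.

n1 stuck-at-1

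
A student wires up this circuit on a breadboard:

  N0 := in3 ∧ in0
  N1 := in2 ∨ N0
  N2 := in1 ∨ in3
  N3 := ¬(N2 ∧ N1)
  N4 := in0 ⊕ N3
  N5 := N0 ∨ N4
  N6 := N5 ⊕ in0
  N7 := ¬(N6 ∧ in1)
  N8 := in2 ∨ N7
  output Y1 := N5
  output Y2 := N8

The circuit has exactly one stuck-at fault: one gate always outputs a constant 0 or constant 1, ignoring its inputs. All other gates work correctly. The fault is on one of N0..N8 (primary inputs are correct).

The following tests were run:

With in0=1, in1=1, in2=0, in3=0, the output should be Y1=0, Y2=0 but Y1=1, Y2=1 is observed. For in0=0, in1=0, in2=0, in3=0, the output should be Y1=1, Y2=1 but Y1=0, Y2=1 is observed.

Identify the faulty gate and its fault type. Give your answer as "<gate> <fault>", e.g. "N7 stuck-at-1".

Fault-free values for test 1 (in0=1, in1=1, in2=0, in3=0): N0=0, N1=0, N2=1, N3=1, N4=0, N5=0, N6=1, N7=0, N8=0, giving Y1=0, Y2=0. Observed Y1=1, Y2=1.
Test 1: faults giving observed Y1=1, Y2=1 are {N0 stuck-at-1, N1 stuck-at-1, N3 stuck-at-0, N4 stuck-at-1, N5 stuck-at-1}.
Test 2 (in0=0, in1=0, in2=0, in3=0): fault-free N0=0, N1=0, N2=0, N3=1, N4=1, N5=1, N6=1, N7=1, N8=1 → Y1=1, Y2=1; observed Y1=0, Y2=1. Eliminates N0 stuck-at-1, N1 stuck-at-1, N4 stuck-at-1, N5 stuck-at-1.
Only N3 stuck-at-0 is consistent with every test.

N3 stuck-at-0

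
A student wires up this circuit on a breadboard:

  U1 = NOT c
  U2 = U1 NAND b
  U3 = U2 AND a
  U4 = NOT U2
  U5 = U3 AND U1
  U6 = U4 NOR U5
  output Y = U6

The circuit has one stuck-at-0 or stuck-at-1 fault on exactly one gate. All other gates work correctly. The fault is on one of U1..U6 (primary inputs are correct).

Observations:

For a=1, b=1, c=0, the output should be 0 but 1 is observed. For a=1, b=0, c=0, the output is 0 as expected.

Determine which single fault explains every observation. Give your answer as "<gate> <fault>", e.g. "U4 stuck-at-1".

Fault-free values for test 1 (a=1, b=1, c=0): U1=1, U2=0, U3=0, U4=1, U5=0, U6=0, giving Y=0. Observed 1.
Test 1: faults giving observed 1 are {U1 stuck-at-0, U4 stuck-at-0, U6 stuck-at-1}.
Test 2 (a=1, b=0, c=0): fault-free U1=1, U2=1, U3=1, U4=0, U5=1, U6=0 → 0; observed 0. Eliminates U1 stuck-at-0, U6 stuck-at-1.
Only U4 stuck-at-0 is consistent with every test.

U4 stuck-at-0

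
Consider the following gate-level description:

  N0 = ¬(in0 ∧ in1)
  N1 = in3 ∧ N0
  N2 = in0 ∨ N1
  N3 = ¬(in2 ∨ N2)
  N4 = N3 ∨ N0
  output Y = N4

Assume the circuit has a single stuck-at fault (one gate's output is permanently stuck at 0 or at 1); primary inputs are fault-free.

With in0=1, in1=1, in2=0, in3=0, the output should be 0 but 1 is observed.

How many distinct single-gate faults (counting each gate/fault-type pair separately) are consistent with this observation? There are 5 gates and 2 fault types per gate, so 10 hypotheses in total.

4

Fault-free: N0=0, N1=0, N2=1, N3=0, N4=0 → 0. Observed 1.
  N0 stuck-at-0: output 0 ✗
  N0 stuck-at-1: output 1 ✓
  N1 stuck-at-0: output 0 ✗
  N1 stuck-at-1: output 0 ✗
  N2 stuck-at-0: output 1 ✓
  N2 stuck-at-1: output 0 ✗
  N3 stuck-at-0: output 0 ✗
  N3 stuck-at-1: output 1 ✓
  N4 stuck-at-0: output 0 ✗
  N4 stuck-at-1: output 1 ✓
Consistent faults: {N0 stuck-at-1, N2 stuck-at-0, N3 stuck-at-1, N4 stuck-at-1} — 4 in all.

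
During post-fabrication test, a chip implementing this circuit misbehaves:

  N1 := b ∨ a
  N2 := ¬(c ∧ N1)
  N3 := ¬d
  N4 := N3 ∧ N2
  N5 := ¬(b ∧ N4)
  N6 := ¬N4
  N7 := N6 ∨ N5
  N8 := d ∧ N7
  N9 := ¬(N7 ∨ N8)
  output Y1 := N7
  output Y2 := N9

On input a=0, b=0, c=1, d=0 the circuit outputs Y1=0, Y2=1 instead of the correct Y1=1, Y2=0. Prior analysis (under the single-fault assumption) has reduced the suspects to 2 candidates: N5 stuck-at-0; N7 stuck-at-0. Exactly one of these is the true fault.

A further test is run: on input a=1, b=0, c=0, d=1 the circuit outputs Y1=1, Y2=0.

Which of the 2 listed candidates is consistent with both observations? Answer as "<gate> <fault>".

Evaluate each candidate on input a=1, b=0, c=0, d=1:
  N5 stuck-at-0: N1=1, N2=1, N3=0, N4=0, N5=0 [stuck-at-0], N6=1, N7=1, N8=1, N9=0 → Y1=1, Y2=0 — matches
  N7 stuck-at-0: N1=1, N2=1, N3=0, N4=0, N5=1, N6=1, N7=0 [stuck-at-0], N8=0, N9=1 → Y1=0, Y2=1 — eliminated
Only N5 stuck-at-0 reproduces the observed Y1=1, Y2=0.

N5 stuck-at-0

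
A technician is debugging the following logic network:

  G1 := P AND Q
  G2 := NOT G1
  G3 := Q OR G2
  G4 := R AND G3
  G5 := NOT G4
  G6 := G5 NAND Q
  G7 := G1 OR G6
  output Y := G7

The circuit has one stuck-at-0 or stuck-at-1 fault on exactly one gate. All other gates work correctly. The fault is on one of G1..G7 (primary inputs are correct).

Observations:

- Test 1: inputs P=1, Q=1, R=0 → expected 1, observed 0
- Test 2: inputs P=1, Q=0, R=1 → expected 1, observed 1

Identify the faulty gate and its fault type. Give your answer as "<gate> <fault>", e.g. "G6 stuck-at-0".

G1 stuck-at-0

Fault-free values for test 1 (P=1, Q=1, R=0): G1=1, G2=0, G3=1, G4=0, G5=1, G6=0, G7=1, giving Y=1. Observed 0.
Test 1: faults giving observed 0 are {G1 stuck-at-0, G7 stuck-at-0}.
Test 2 (P=1, Q=0, R=1): fault-free G1=0, G2=1, G3=1, G4=1, G5=0, G6=1, G7=1 → 1; observed 1. Eliminates G7 stuck-at-0.
Only G1 stuck-at-0 is consistent with every test.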